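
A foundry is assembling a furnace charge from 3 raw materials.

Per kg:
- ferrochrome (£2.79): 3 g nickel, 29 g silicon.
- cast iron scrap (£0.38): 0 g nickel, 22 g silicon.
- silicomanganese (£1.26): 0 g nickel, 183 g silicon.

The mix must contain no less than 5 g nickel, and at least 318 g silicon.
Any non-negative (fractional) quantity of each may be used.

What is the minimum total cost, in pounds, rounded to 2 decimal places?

Let x1 = kg of ferrochrome, x2 = kg of cast iron scrap, x3 = kg of silicomanganese.
Minimise 2.79x1 + 0.38x2 + 1.26x3 subject to:
  3x1 ≥ 5   (nickel)
  29x1 + 22x2 + 183x3 ≥ 318   (silicon)
  x1, x2, x3 ≥ 0.
The optimal basis is {ferrochrome, silicomanganese}; cast iron scrap drops out. There the nickel and silicon constraints are tight.
Optimal quantities: ferrochrome = 1.667 kg, silicomanganese = 1.474 kg.
Objective = 2.79·1.667 + 1.26·1.474 = 6.5082.

£6.51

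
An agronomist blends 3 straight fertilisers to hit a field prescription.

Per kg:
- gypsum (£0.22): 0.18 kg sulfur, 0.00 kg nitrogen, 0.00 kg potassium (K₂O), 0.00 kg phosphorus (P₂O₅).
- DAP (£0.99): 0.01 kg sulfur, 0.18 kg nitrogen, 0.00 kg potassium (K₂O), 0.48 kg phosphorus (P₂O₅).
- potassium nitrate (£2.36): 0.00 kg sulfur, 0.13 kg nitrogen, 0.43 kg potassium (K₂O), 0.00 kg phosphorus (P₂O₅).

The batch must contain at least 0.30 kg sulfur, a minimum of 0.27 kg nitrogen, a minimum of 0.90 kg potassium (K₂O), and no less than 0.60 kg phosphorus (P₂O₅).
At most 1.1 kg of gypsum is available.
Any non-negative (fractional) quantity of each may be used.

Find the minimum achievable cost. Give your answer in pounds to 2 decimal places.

This is a linear program. Let x1 = kg of gypsum, x2 = kg of DAP, x3 = kg of potassium nitrate.
Minimize 0.22x1 + 0.99x2 + 2.36x3 subject to:
  0.18x1 + 0.01x2 ≥ 0.3   (sulfur)
  0.18x2 + 0.13x3 ≥ 0.27   (nitrogen)
  0.43x3 ≥ 0.9   (potassium (K₂O))
  0.48x2 ≥ 0.6   (phosphorus (P₂O₅))
  x1 ≤ 1.1
  x1, x2, x3 ≥ 0.
All 3 inputs are positive at the optimum. The sulfur, potassium (K₂O), the gypsum cap requirements are met with equality.
So gypsum = 1.1 kg, DAP = 10.2 kg, potassium nitrate = 2.093 kg.
Objective = 0.22·1.1 + 0.99·10.2 + 2.36·2.093 = 15.2795.

£15.28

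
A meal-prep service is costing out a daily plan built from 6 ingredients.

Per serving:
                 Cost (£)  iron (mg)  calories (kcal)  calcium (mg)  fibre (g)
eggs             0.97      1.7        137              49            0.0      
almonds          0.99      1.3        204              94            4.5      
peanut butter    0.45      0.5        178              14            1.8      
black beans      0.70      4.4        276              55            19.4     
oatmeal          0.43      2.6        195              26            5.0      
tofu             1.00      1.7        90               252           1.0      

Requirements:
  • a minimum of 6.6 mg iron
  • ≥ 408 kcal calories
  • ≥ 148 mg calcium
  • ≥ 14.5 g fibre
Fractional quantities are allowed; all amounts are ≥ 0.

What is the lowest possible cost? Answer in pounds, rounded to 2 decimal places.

Let x1 = servings of eggs, x2 = servings of almonds, x3 = servings of peanut butter, x4 = servings of black beans, x5 = servings of oatmeal, x6 = servings of tofu.
Minimize 0.97x1 + 0.99x2 + 0.45x3 + 0.7x4 + 0.43x5 + 1x6 subject to:
  1.7x1 + 1.3x2 + 0.5x3 + 4.4x4 + 2.6x5 + 1.7x6 ≥ 6.6   (iron)
  137x1 + 204x2 + 178x3 + 276x4 + 195x5 + 90x6 ≥ 408   (calories)
  49x1 + 94x2 + 14x3 + 55x4 + 26x5 + 252x6 ≥ 148   (calcium)
  4.5x2 + 1.8x3 + 19.4x4 + 5x5 + 1x6 ≥ 14.5   (fibre)
  x1, x2, x3, x4, x5, x6 ≥ 0.
The minimum-cost mix takes nothing from eggs, almonds, peanut butter, oatmeal — only black beans, tofu. There the iron and calcium constraints are tight.
That vertex is x4 = 1.39, x6 = 0.2839.
Objective = 0.7·1.39 + 1·0.2839 = 1.2569.

£1.26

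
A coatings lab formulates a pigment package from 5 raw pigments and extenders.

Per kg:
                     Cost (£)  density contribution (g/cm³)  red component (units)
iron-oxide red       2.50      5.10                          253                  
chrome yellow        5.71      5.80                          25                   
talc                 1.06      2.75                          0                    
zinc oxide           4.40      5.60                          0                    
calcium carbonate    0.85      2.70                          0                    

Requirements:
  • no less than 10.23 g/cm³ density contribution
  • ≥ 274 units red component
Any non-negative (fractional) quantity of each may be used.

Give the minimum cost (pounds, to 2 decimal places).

£4.19

Set it up as a linear program. Let x1 = kg of iron-oxide red, x2 = kg of chrome yellow, x3 = kg of talc, x4 = kg of zinc oxide, x5 = kg of calcium carbonate.
Minimise 2.5x1 + 5.71x2 + 1.06x3 + 4.4x4 + 0.85x5 with:
  5.1x1 + 5.8x2 + 2.75x3 + 5.6x4 + 2.7x5 ≥ 10.23   (density contribution)
  253x1 + 25x2 ≥ 274   (red component)
  x1, x2, x3, x4, x5 ≥ 0.
The minimum-cost mix takes nothing from chrome yellow, talc, zinc oxide — only iron-oxide red, calcium carbonate. The density contribution and red component requirements are met with equality.
Solving gives x1 = 1.083, x5 = 1.743.
Cost = 2.5·1.083 + 0.85·1.743 = 4.1891.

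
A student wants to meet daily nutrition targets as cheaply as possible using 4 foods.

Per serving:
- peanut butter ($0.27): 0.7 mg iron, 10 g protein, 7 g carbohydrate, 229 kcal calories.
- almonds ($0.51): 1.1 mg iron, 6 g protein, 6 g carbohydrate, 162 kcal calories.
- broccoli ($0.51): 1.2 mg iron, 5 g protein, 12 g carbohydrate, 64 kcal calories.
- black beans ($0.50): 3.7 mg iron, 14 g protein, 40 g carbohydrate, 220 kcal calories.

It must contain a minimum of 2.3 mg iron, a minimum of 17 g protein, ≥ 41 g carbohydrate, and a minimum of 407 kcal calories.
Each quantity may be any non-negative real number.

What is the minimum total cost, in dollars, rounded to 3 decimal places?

$0.686

Set it up as a linear program. Let x1 = servings of peanut butter, x2 = servings of almonds, x3 = servings of broccoli, x4 = servings of black beans.
min 0.27x1 + 0.51x2 + 0.51x3 + 0.5x4 s.t.:
  0.7x1 + 1.1x2 + 1.2x3 + 3.7x4 ≥ 2.3   (iron)
  10x1 + 6x2 + 5x3 + 14x4 ≥ 17   (protein)
  7x1 + 6x2 + 12x3 + 40x4 ≥ 41   (carbohydrate)
  229x1 + 162x2 + 64x3 + 220x4 ≥ 407   (calories)
  x1, x2, x3, x4 ≥ 0.
The optimal basis is {peanut butter, black beans}; almonds, broccoli drop out. Binding constraints: carbohydrate and calories.
Optimal quantities: peanut butter = 0.9528 servings, black beans = 0.8583 servings.
Objective = 0.27·0.9528 + 0.5·0.8583 = 0.68641.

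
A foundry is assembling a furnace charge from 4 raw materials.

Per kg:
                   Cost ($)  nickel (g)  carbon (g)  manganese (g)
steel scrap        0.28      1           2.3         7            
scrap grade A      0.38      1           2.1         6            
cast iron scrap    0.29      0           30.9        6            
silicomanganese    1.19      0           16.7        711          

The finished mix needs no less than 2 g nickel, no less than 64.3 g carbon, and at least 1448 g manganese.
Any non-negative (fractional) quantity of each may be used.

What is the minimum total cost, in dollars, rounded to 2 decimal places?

This is a linear program. Let x1 = kg of steel scrap, x2 = kg of scrap grade A, x3 = kg of cast iron scrap, x4 = kg of silicomanganese.
min 0.28x1 + 0.38x2 + 0.29x3 + 1.19x4 with:
  1x1 + 1x2 ≥ 2   (nickel)
  2.3x1 + 2.1x2 + 30.9x3 + 16.7x4 ≥ 64.3   (carbon)
  7x1 + 6x2 + 6x3 + 711x4 ≥ 1448   (manganese)
  x1, x2, x3, x4 ≥ 0.
The optimal basis is {steel scrap, cast iron scrap, silicomanganese}; scrap grade A drops out. The nickel, carbon, manganese requirements are met with equality.
That vertex is x1 = 2, x3 = 0.8459, x4 = 2.01.
Cost = 0.28·2 + 0.29·0.8459 + 1.19·2.01 = 3.1972.

$3.20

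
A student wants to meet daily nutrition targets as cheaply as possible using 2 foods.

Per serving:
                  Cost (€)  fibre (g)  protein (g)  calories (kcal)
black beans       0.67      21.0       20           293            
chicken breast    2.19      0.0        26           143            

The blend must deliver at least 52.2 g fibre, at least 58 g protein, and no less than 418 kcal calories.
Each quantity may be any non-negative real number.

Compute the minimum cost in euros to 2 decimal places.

Let x1 = servings of black beans, x2 = servings of chicken breast.
Minimize 0.67x1 + 2.19x2 s.t.:
  21x1 ≥ 52.2   (fibre)
  20x1 + 26x2 ≥ 58   (protein)
  293x1 + 143x2 ≥ 418   (calories)
  x1, x2 ≥ 0.
At the optimum only black beans is positive (chicken breast = 0). The protein requirement is met with equality.
Solving gives x1 = 2.9.
Hence cost = 0.67·2.9 = €1.9430.

€1.94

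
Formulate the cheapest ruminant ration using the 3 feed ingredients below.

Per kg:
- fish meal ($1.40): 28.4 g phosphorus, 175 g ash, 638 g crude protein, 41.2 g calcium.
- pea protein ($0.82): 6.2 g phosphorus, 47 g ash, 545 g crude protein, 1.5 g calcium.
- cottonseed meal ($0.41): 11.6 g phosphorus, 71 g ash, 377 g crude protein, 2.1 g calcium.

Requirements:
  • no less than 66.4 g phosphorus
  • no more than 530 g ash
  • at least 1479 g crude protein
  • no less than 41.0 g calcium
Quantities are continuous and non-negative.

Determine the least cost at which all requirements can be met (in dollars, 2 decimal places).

$2.67

Let x1 = kg of fish meal, x2 = kg of pea protein, x3 = kg of cottonseed meal.
Minimise 1.4x1 + 0.82x2 + 0.41x3 subject to:
  28.4x1 + 6.2x2 + 11.6x3 ≥ 66.4   (phosphorus)
  175x1 + 47x2 + 71x3 ≤ 530   (ash)
  638x1 + 545x2 + 377x3 ≥ 1479   (crude protein)
  41.2x1 + 1.5x2 + 2.1x3 ≥ 41   (calcium)
  x1, x2, x3 ≥ 0.
The cheapest feasible vertex uses only fish meal, cottonseed meal; pea protein is not used. The phosphorus and calcium requirements are met with equality.
That vertex is x1 = 0.8037, x3 = 3.757.
Objective = 1.4·0.8037 + 0.41·3.757 = 2.6656.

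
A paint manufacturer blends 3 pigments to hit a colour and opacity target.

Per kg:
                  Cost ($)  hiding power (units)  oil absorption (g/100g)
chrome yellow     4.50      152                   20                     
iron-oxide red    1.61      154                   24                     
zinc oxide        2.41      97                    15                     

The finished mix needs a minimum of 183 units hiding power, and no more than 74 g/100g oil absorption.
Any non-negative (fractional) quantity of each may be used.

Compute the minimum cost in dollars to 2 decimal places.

Treat it as an LP. Let x1 = kg of chrome yellow, x2 = kg of iron-oxide red, x3 = kg of zinc oxide.
Minimize 4.5x1 + 1.61x2 + 2.41x3 with:
  152x1 + 154x2 + 97x3 ≥ 183   (hiding power)
  20x1 + 24x2 + 15x3 ≤ 74   (oil absorption)
  x1, x2, x3 ≥ 0.
The cheapest feasible vertex uses only iron-oxide red; chrome yellow, zinc oxide are not used. Binding constraint: hiding power.
Solving gives x2 = 1.188.
Objective = 1.61·1.188 = 1.9127.

$1.91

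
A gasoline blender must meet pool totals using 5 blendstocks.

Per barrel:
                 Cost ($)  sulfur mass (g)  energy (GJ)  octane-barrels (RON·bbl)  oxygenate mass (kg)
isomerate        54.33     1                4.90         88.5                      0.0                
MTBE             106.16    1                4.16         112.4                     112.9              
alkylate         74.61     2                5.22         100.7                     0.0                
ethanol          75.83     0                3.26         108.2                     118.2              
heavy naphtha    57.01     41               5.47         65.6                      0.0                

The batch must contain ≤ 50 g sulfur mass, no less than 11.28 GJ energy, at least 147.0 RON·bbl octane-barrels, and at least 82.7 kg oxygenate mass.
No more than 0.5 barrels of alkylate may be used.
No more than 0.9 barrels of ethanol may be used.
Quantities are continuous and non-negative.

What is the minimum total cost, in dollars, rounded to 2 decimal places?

$148.44

Let x1 = barrels of isomerate, x2 = barrels of MTBE, x3 = barrels of alkylate, x4 = barrels of ethanol, x5 = barrels of heavy naphtha.
Minimize 54.33x1 + 106.16x2 + 74.61x3 + 75.83x4 + 57.01x5 subject to:
  1x1 + 1x2 + 2x3 + 41x5 ≤ 50   (sulfur mass)
  4.9x1 + 4.16x2 + 5.22x3 + 3.26x4 + 5.47x5 ≥ 11.28   (energy)
  88.5x1 + 112.4x2 + 100.7x3 + 108.2x4 + 65.6x5 ≥ 147   (octane-barrels)
  112.9x2 + 118.2x4 ≥ 82.7   (oxygenate mass)
  x3 ≤ 0.5
  x4 ≤ 0.9
  x1, x2, x3, x4, x5 ≥ 0.
The optimal basis is {isomerate, ethanol, heavy naphtha}; MTBE, alkylate drop out. There the sulfur mass, energy, oxygenate mass constraints are tight.
Solving gives x1 = 0.48848, x4 = 0.69966, x5 = 1.2076.
Hence cost = 54.33·0.48848 + 75.83·0.69966 + 57.01·1.2076 = $148.4396.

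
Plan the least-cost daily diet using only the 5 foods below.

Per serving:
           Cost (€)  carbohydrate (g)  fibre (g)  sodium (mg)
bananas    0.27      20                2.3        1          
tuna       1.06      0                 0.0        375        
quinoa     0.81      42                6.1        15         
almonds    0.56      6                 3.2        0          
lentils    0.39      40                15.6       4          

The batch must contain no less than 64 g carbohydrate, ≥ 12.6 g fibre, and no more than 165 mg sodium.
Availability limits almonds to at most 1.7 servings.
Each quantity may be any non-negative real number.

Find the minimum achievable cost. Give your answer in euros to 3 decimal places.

This is a linear program. Let x1 = servings of bananas, x2 = servings of tuna, x3 = servings of quinoa, x4 = servings of almonds, x5 = servings of lentils.
min 0.27x1 + 1.06x2 + 0.81x3 + 0.56x4 + 0.39x5 with:
  20x1 + 42x3 + 6x4 + 40x5 ≥ 64   (carbohydrate)
  2.3x1 + 6.1x3 + 3.2x4 + 15.6x5 ≥ 12.6   (fibre)
  1x1 + 375x2 + 15x3 + 4x5 ≤ 165   (sodium)
  x4 ≤ 1.7
  x1, x2, x3, x4, x5 ≥ 0.
The optimal basis is {lentils}; bananas, tuna, quinoa, almonds drop out. Binding constraint: carbohydrate.
Solving gives x5 = 1.6.
Cost = 0.39·1.6 = 0.62400.

€0.624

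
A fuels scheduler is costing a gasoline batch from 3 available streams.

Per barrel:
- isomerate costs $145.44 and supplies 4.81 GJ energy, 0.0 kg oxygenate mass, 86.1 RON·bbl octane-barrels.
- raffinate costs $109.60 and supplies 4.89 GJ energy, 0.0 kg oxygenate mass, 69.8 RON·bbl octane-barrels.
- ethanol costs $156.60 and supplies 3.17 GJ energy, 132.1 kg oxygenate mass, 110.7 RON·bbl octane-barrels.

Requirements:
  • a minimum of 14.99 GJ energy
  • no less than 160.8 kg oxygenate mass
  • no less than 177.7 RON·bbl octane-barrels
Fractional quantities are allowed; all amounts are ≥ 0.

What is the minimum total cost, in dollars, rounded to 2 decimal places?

$440.11

Set it up as a linear program. Let x1 = barrels of isomerate, x2 = barrels of raffinate, x3 = barrels of ethanol.
min 145.44x1 + 109.6x2 + 156.6x3 with:
  4.81x1 + 4.89x2 + 3.17x3 ≥ 14.99   (energy)
  132.1x3 ≥ 160.8   (oxygenate mass)
  86.1x1 + 69.8x2 + 110.7x3 ≥ 177.7   (octane-barrels)
  x1, x2, x3 ≥ 0.
The optimal basis is {raffinate, ethanol}; isomerate drops out. There the energy and oxygenate mass constraints are tight.
Solving gives x2 = 2.2763, x3 = 1.2173.
Hence cost = 109.6·2.2763 + 156.6·1.2173 = $440.1117.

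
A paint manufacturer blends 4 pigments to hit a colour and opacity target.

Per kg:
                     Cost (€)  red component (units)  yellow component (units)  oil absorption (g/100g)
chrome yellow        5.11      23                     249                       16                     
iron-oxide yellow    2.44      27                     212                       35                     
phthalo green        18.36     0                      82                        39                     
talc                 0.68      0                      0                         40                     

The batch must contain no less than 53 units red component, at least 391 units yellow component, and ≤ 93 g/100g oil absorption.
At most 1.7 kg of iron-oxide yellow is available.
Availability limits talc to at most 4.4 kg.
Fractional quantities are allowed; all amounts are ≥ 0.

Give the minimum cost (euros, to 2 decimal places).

Treat it as an LP. Let x1 = kg of chrome yellow, x2 = kg of iron-oxide yellow, x3 = kg of phthalo green, x4 = kg of talc.
Minimize 5.11x1 + 2.44x2 + 18.36x3 + 0.68x4 subject to:
  23x1 + 27x2 ≥ 53   (red component)
  249x1 + 212x2 + 82x3 ≥ 391   (yellow component)
  16x1 + 35x2 + 39x3 + 40x4 ≤ 93   (oil absorption)
  x2 ≤ 1.7
  x4 ≤ 4.4
  x1, x2, x3, x4 ≥ 0.
The minimum-cost mix takes nothing from phthalo green, talc — only chrome yellow, iron-oxide yellow. Binding constraints: red component and the iron-oxide yellow cap.
So chrome yellow = 0.3087 kg, iron-oxide yellow = 1.7 kg.
Hence cost = 5.11·0.3087 + 2.44·1.7 = €5.7255.

€5.73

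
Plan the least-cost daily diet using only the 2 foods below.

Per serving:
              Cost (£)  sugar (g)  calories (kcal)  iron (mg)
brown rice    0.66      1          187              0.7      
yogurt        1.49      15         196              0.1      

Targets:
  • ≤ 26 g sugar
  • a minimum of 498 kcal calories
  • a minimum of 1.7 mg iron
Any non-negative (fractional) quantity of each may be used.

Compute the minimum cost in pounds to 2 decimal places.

£1.76

Treat it as an LP. Let x1 = servings of brown rice, x2 = servings of yogurt.
Minimise 0.66x1 + 1.49x2 subject to:
  1x1 + 15x2 ≤ 26   (sugar)
  187x1 + 196x2 ≥ 498   (calories)
  0.7x1 + 0.1x2 ≥ 1.7   (iron)
  x1, x2 ≥ 0.
At the optimum only brown rice is positive (yogurt = 0). There the calories constraint is tight.
Optimal quantities: brown rice = 2.663 servings.
Cost = 0.66·2.663 = 1.7576.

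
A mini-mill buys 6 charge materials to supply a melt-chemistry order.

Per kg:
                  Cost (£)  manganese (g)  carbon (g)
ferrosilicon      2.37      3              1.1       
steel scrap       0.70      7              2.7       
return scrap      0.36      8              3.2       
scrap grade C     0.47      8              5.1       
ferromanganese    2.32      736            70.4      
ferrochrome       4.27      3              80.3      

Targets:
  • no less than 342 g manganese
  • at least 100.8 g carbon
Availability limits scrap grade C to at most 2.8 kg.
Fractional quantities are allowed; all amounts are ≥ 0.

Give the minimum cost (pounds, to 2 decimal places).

This is a linear program. Let x1 = kg of ferrosilicon, x2 = kg of steel scrap, x3 = kg of return scrap, x4 = kg of scrap grade C, x5 = kg of ferromanganese, x6 = kg of ferrochrome.
Minimise 2.37x1 + 0.7x2 + 0.36x3 + 0.47x4 + 2.32x5 + 4.27x6 subject to:
  3x1 + 7x2 + 8x3 + 8x4 + 736x5 + 3x6 ≥ 342   (manganese)
  1.1x1 + 2.7x2 + 3.2x3 + 5.1x4 + 70.4x5 + 80.3x6 ≥ 100.8   (carbon)
  x4 ≤ 2.8
  x1, x2, x3, x4, x5, x6 ≥ 0.
The cheapest feasible vertex uses only ferromanganese; ferrosilicon, steel scrap, return scrap, scrap grade C, ferrochrome are not used. The carbon requirement is met with equality.
Solving gives x5 = 1.432.
Cost = 2.32·1.432 = 3.3222.

£3.32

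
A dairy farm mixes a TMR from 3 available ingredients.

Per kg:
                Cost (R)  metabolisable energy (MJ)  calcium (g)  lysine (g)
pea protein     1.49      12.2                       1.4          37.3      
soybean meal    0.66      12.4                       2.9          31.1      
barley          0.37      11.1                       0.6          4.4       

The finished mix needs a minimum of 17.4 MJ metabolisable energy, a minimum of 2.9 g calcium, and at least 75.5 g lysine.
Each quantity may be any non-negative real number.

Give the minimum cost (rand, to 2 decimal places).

R1.60

Treat it as an LP. Let x1 = kg of pea protein, x2 = kg of soybean meal, x3 = kg of barley.
min 1.49x1 + 0.66x2 + 0.37x3 with:
  12.2x1 + 12.4x2 + 11.1x3 ≥ 17.4   (metabolisable energy)
  1.4x1 + 2.9x2 + 0.6x3 ≥ 2.9   (calcium)
  37.3x1 + 31.1x2 + 4.4x3 ≥ 75.5   (lysine)
  x1, x2, x3 ≥ 0.
The optimal basis is {soybean meal}; pea protein, barley drop out. Binding constraint: lysine.
That vertex is x2 = 2.428.
Total cost: 0.66·2.428 = 1.6025.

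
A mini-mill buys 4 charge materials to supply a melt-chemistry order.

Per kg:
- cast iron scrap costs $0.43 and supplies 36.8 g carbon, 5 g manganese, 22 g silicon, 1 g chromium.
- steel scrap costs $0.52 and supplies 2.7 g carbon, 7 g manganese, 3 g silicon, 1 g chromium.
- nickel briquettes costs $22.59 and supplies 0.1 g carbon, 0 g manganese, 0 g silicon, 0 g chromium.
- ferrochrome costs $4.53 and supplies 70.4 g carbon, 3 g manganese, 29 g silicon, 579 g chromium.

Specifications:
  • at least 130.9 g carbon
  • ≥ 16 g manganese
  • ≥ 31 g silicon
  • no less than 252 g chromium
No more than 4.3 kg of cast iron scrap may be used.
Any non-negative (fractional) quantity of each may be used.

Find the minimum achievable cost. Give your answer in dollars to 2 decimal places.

This is a linear program. Let x1 = kg of cast iron scrap, x2 = kg of steel scrap, x3 = kg of nickel briquettes, x4 = kg of ferrochrome.
Minimize 0.43x1 + 0.52x2 + 22.59x3 + 4.53x4 s.t.:
  36.8x1 + 2.7x2 + 0.1x3 + 70.4x4 ≥ 130.9   (carbon)
  5x1 + 7x2 + 3x4 ≥ 16   (manganese)
  22x1 + 3x2 + 29x4 ≥ 31   (silicon)
  1x1 + 1x2 + 579x4 ≥ 252   (chromium)
  x1 ≤ 4.3
  x1, x2, x3, x4 ≥ 0.
The cheapest feasible vertex uses only cast iron scrap, steel scrap, ferrochrome; nickel briquettes is not used. There the carbon, manganese, chromium constraints are tight.
That vertex is x1 = 2.722, x2 = 0.1567, x4 = 0.4303.
Hence cost = 0.43·2.722 + 0.52·0.1567 + 4.53·0.4303 = $3.2012.

$3.20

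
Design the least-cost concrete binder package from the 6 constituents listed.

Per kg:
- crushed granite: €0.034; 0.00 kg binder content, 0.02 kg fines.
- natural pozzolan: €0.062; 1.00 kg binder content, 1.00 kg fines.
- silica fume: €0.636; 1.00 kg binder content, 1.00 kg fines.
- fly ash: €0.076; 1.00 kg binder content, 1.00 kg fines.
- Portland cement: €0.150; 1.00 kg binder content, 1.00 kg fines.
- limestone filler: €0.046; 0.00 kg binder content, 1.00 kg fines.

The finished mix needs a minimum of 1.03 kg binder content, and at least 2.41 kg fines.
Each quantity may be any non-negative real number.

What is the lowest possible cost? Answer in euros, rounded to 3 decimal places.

Treat it as an LP. Let x1 = kg of crushed granite, x2 = kg of natural pozzolan, x3 = kg of silica fume, x4 = kg of fly ash, x5 = kg of Portland cement, x6 = kg of limestone filler.
min 0.034x1 + 0.062x2 + 0.636x3 + 0.076x4 + 0.15x5 + 0.046x6 subject to:
  1x2 + 1x3 + 1x4 + 1x5 ≥ 1.03   (binder content)
  0.02x1 + 1x2 + 1x3 + 1x4 + 1x5 + 1x6 ≥ 2.41   (fines)
  x1, x2, x3, x4, x5, x6 ≥ 0.
At the optimum only natural pozzolan, limestone filler are positive (crushed granite, silica fume, fly ash, Portland cement = 0). There the binder content and fines constraints are tight.
Solving gives x2 = 1.03, x6 = 1.38.
Cost = 0.062·1.03 + 0.046·1.38 = 0.12734.

€0.127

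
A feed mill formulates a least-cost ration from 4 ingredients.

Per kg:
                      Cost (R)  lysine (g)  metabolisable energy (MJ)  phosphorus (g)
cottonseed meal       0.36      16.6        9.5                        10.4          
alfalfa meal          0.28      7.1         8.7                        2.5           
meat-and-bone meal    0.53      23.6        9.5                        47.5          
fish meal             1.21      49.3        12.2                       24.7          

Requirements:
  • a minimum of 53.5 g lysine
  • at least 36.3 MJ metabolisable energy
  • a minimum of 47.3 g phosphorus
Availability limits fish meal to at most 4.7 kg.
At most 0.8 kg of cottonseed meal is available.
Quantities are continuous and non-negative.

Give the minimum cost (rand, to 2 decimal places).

Let x1 = kg of cottonseed meal, x2 = kg of alfalfa meal, x3 = kg of meat-and-bone meal, x4 = kg of fish meal.
Minimise 0.36x1 + 0.28x2 + 0.53x3 + 1.21x4 with:
  16.6x1 + 7.1x2 + 23.6x3 + 49.3x4 ≥ 53.5   (lysine)
  9.5x1 + 8.7x2 + 9.5x3 + 12.2x4 ≥ 36.3   (metabolisable energy)
  10.4x1 + 2.5x2 + 47.5x3 + 24.7x4 ≥ 47.3   (phosphorus)
  x4 ≤ 4.7
  x1 ≤ 0.8
  x1, x2, x3, x4 ≥ 0.
The minimum-cost mix takes nothing from fish meal — only cottonseed meal, alfalfa meal, meat-and-bone meal. There the lysine, metabolisable energy, the cottonseed meal cap constraints are tight.
Optimal quantities: cottonseed meal = 0.8 kg, alfalfa meal = 2.141 kg, meat-and-bone meal = 1.06 kg.
Cost = 0.36·0.8 + 0.28·2.141 + 0.53·1.06 = 1.4493.

R1.45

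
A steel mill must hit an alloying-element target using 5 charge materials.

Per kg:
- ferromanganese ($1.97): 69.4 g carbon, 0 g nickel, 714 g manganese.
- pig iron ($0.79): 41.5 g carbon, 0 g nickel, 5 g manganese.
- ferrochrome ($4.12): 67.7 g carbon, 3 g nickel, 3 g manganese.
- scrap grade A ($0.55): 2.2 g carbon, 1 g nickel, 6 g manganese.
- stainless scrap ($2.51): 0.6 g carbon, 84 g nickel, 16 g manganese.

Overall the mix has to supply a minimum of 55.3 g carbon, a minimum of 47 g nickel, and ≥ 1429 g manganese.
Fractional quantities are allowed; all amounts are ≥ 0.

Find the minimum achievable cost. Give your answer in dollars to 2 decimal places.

$5.32

Set it up as a linear program. Let x1 = kg of ferromanganese, x2 = kg of pig iron, x3 = kg of ferrochrome, x4 = kg of scrap grade A, x5 = kg of stainless scrap.
Minimize 1.97x1 + 0.79x2 + 4.12x3 + 0.55x4 + 2.51x5 subject to:
  69.4x1 + 41.5x2 + 67.7x3 + 2.2x4 + 0.6x5 ≥ 55.3   (carbon)
  3x3 + 1x4 + 84x5 ≥ 47   (nickel)
  714x1 + 5x2 + 3x3 + 6x4 + 16x5 ≥ 1429   (manganese)
  x1, x2, x3, x4, x5 ≥ 0.
The cheapest feasible vertex uses only ferromanganese, stainless scrap; pig iron, ferrochrome, scrap grade A are not used. Binding constraints: nickel and manganese.
That vertex is x1 = 1.989, x5 = 0.5595.
Objective = 1.97·1.989 + 2.51·0.5595 = 5.3227.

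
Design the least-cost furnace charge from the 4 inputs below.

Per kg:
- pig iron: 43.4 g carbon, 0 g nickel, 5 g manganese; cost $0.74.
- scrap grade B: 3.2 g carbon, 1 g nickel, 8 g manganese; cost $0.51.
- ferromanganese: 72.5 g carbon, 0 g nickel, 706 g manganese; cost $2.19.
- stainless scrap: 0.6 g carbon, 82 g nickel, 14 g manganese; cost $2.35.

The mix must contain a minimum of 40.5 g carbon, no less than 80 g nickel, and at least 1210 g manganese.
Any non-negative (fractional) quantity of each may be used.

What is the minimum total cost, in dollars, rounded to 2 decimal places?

Let x1 = kg of pig iron, x2 = kg of scrap grade B, x3 = kg of ferromanganese, x4 = kg of stainless scrap.
Minimise 0.74x1 + 0.51x2 + 2.19x3 + 2.35x4 with:
  43.4x1 + 3.2x2 + 72.5x3 + 0.6x4 ≥ 40.5   (carbon)
  1x2 + 82x4 ≥ 80   (nickel)
  5x1 + 8x2 + 706x3 + 14x4 ≥ 1210   (manganese)
  x1, x2, x3, x4 ≥ 0.
The minimum-cost mix takes nothing from pig iron, scrap grade B — only ferromanganese, stainless scrap. There the nickel and manganese constraints are tight.
That vertex is x3 = 1.695, x4 = 0.9756.
Total cost: 2.19·1.695 + 2.35·0.9756 = 6.0047.

$6.00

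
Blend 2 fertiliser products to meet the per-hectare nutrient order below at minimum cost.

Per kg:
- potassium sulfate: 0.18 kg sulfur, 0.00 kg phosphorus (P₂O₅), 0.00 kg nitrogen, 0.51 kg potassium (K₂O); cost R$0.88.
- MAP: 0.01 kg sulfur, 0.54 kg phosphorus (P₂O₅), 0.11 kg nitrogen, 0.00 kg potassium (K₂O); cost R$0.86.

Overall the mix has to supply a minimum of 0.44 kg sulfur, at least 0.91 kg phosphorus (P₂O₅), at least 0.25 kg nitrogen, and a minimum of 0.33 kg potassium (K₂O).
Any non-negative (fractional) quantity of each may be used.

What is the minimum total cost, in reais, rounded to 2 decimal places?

Let x1 = kg of potassium sulfate, x2 = kg of MAP.
min 0.88x1 + 0.86x2 s.t.:
  0.18x1 + 0.01x2 ≥ 0.44   (sulfur)
  0.54x2 ≥ 0.91   (phosphorus (P₂O₅))
  0.11x2 ≥ 0.25   (nitrogen)
  0.51x1 ≥ 0.33   (potassium (K₂O))
  x1, x2 ≥ 0.
Both inputs are positive at the optimum. There the sulfur and nitrogen constraints are tight.
Solving gives x1 = 2.318, x2 = 2.273.
Hence cost = 0.88·2.318 + 0.86·2.273 = R$3.9946.

R$3.99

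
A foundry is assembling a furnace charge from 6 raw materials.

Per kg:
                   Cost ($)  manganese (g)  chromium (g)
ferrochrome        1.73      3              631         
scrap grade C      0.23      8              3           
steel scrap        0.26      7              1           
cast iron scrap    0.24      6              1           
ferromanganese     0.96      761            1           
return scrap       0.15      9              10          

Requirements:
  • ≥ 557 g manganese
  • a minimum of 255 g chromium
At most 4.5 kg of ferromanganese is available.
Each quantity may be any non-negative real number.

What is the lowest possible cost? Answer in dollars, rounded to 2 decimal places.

$1.40

Treat it as an LP. Let x1 = kg of ferrochrome, x2 = kg of scrap grade C, x3 = kg of steel scrap, x4 = kg of cast iron scrap, x5 = kg of ferromanganese, x6 = kg of return scrap.
Minimise 1.73x1 + 0.23x2 + 0.26x3 + 0.24x4 + 0.96x5 + 0.15x6 subject to:
  3x1 + 8x2 + 7x3 + 6x4 + 761x5 + 9x6 ≥ 557   (manganese)
  631x1 + 3x2 + 1x3 + 1x4 + 1x5 + 10x6 ≥ 255   (chromium)
  x5 ≤ 4.5
  x1, x2, x3, x4, x5, x6 ≥ 0.
The minimum-cost mix takes nothing from scrap grade C, steel scrap, cast iron scrap, return scrap — only ferrochrome, ferromanganese. There the manganese and chromium constraints are tight.
Solving gives x1 = 0.403, x5 = 0.7303.
Hence cost = 1.73·0.403 + 0.96·0.7303 = $1.3983.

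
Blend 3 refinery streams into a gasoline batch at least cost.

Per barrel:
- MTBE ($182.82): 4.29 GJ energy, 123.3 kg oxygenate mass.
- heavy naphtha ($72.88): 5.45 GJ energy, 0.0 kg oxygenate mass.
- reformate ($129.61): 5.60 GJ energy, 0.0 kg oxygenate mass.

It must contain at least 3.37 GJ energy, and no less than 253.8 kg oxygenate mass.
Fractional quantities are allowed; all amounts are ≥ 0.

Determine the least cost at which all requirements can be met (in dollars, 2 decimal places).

Let x1 = barrels of MTBE, x2 = barrels of heavy naphtha, x3 = barrels of reformate.
Minimise 182.82x1 + 72.88x2 + 129.61x3 s.t.:
  4.29x1 + 5.45x2 + 5.6x3 ≥ 3.37   (energy)
  123.3x1 ≥ 253.8   (oxygenate mass)
  x1, x2, x3 ≥ 0.
The cheapest feasible vertex uses only MTBE; heavy naphtha, reformate are not used. Binding constraint: oxygenate mass.
Solving gives x1 = 2.0584.
Hence cost = 182.82·2.0584 = $376.3167.

$376.32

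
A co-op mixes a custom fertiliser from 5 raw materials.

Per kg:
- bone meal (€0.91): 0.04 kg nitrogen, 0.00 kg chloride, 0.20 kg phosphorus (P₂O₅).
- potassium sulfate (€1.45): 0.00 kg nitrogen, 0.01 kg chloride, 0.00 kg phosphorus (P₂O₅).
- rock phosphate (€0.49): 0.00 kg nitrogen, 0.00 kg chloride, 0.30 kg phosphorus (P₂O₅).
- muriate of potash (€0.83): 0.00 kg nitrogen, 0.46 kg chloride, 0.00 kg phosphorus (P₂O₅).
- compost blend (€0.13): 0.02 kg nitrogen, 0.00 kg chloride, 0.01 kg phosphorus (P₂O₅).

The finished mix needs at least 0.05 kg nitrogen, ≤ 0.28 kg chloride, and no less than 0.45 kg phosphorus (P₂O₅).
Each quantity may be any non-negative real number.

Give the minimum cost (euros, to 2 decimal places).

Let x1 = kg of bone meal, x2 = kg of potassium sulfate, x3 = kg of rock phosphate, x4 = kg of muriate of potash, x5 = kg of compost blend.
min 0.91x1 + 1.45x2 + 0.49x3 + 0.83x4 + 0.13x5 subject to:
  0.04x1 + 0.02x5 ≥ 0.05   (nitrogen)
  0.01x2 + 0.46x4 ≤ 0.28   (chloride)
  0.2x1 + 0.3x3 + 0.01x5 ≥ 0.45   (phosphorus (P₂O₅))
  x1, x2, x3, x4, x5 ≥ 0.
At the optimum only rock phosphate, compost blend are positive (bone meal, potassium sulfate, muriate of potash = 0). The nitrogen and phosphorus (P₂O₅) requirements are met with equality.
Solving gives x3 = 1.417, x5 = 2.5.
Total cost: 0.49·1.417 + 0.13·2.5 = 1.0193.

€1.02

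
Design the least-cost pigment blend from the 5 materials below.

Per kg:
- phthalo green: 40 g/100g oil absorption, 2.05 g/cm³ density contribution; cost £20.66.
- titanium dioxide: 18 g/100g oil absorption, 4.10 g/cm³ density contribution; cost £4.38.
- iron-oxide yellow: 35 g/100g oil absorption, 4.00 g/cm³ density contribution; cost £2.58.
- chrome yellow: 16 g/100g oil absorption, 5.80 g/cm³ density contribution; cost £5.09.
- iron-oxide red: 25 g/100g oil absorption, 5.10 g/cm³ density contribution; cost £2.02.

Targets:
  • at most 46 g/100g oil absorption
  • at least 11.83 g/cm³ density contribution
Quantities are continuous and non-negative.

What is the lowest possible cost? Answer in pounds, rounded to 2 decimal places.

Treat it as an LP. Let x1 = kg of phthalo green, x2 = kg of titanium dioxide, x3 = kg of iron-oxide yellow, x4 = kg of chrome yellow, x5 = kg of iron-oxide red.
min 20.66x1 + 4.38x2 + 2.58x3 + 5.09x4 + 2.02x5 with:
  40x1 + 18x2 + 35x3 + 16x4 + 25x5 ≤ 46   (oil absorption)
  2.05x1 + 4.1x2 + 4x3 + 5.8x4 + 5.1x5 ≥ 11.83   (density contribution)
  x1, x2, x3, x4, x5 ≥ 0.
At the optimum only chrome yellow, iron-oxide red are positive (phthalo green, titanium dioxide, iron-oxide yellow = 0). The oil absorption and density contribution requirements are met with equality.
Optimal quantities: chrome yellow = 0.9645 kg, iron-oxide red = 1.223 kg.
Hence cost = 5.09·0.9645 + 2.02·1.223 = £7.3798.

£7.38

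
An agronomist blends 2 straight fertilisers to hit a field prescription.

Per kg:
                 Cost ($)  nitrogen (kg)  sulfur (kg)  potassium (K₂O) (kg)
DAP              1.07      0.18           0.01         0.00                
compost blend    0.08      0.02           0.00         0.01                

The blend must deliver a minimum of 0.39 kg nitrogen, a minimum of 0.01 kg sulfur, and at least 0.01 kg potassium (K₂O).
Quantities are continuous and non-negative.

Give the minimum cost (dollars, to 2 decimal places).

Let x1 = kg of DAP, x2 = kg of compost blend.
Minimise 1.07x1 + 0.08x2 s.t.:
  0.18x1 + 0.02x2 ≥ 0.39   (nitrogen)
  0.01x1 ≥ 0.01   (sulfur)
  0.01x2 ≥ 0.01   (potassium (K₂O))
  x1, x2 ≥ 0.
Both inputs are positive at the optimum. There the nitrogen and sulfur constraints are tight.
That vertex is x1 = 1, x2 = 10.5.
Cost = 1.07·1 + 0.08·10.5 = 1.9100.

$1.91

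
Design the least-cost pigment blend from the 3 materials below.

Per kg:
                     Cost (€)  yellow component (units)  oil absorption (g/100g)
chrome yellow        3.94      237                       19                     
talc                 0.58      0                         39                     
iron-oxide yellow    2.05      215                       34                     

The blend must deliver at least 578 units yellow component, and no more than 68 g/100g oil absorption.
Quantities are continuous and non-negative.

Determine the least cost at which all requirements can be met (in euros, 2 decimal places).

Set it up as a linear program. Let x1 = kg of chrome yellow, x2 = kg of talc, x3 = kg of iron-oxide yellow.
Minimise 3.94x1 + 0.58x2 + 2.05x3 s.t.:
  237x1 + 215x3 ≥ 578   (yellow component)
  19x1 + 39x2 + 34x3 ≤ 68   (oil absorption)
  x1, x2, x3 ≥ 0.
At the optimum only chrome yellow, iron-oxide yellow are positive (talc = 0). There the yellow component and oil absorption constraints are tight.
So chrome yellow = 1.267 kg, iron-oxide yellow = 1.292 kg.
Total cost: 3.94·1.267 + 2.05·1.292 = 7.6406.

€7.64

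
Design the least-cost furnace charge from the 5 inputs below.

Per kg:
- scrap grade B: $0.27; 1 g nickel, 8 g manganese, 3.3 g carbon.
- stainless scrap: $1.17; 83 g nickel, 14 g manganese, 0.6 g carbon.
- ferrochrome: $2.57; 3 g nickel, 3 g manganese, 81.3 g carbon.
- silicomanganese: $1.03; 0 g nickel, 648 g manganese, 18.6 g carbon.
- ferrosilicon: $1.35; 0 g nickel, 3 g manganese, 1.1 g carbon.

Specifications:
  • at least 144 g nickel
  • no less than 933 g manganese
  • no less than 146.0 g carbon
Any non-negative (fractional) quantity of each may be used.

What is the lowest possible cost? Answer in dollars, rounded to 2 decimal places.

Let x1 = kg of scrap grade B, x2 = kg of stainless scrap, x3 = kg of ferrochrome, x4 = kg of silicomanganese, x5 = kg of ferrosilicon.
Minimize 0.27x1 + 1.17x2 + 2.57x3 + 1.03x4 + 1.35x5 subject to:
  1x1 + 83x2 + 3x3 ≥ 144   (nickel)
  8x1 + 14x2 + 3x3 + 648x4 + 3x5 ≥ 933   (manganese)
  3.3x1 + 0.6x2 + 81.3x3 + 18.6x4 + 1.1x5 ≥ 146   (carbon)
  x1, x2, x3, x4, x5 ≥ 0.
At the optimum only stainless scrap, ferrochrome, silicomanganese are positive (scrap grade B, ferrosilicon = 0). There the nickel, manganese, carbon constraints are tight.
So stainless scrap = 1.682 kg, ferrochrome = 1.464 kg, silicomanganese = 1.397 kg.
Cost = 1.17·1.682 + 2.57·1.464 + 1.03·1.397 = 7.1693.

$7.17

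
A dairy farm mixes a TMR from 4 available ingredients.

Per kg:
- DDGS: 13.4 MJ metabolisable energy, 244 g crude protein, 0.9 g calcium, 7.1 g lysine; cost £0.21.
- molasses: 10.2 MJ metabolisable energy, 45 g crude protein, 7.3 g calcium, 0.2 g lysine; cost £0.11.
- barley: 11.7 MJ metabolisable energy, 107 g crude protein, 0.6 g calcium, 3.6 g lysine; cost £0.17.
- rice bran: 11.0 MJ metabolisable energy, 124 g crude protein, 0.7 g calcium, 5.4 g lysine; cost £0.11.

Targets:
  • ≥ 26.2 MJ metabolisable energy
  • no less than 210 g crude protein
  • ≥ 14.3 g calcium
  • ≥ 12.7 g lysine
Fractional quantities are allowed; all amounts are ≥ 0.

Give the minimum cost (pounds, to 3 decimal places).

£0.443

Let x1 = kg of DDGS, x2 = kg of molasses, x3 = kg of barley, x4 = kg of rice bran.
min 0.21x1 + 0.11x2 + 0.17x3 + 0.11x4 with:
  13.4x1 + 10.2x2 + 11.7x3 + 11x4 ≥ 26.2   (metabolisable energy)
  244x1 + 45x2 + 107x3 + 124x4 ≥ 210   (crude protein)
  0.9x1 + 7.3x2 + 0.6x3 + 0.7x4 ≥ 14.3   (calcium)
  7.1x1 + 0.2x2 + 3.6x3 + 5.4x4 ≥ 12.7   (lysine)
  x1, x2, x3, x4 ≥ 0.
At the optimum only molasses, rice bran are positive (DDGS, barley = 0). Binding constraints: calcium and lysine.
Optimal quantities: molasses = 1.74 kg, rice bran = 2.287 kg.
Objective = 0.11·1.74 + 0.11·2.287 = 0.44297.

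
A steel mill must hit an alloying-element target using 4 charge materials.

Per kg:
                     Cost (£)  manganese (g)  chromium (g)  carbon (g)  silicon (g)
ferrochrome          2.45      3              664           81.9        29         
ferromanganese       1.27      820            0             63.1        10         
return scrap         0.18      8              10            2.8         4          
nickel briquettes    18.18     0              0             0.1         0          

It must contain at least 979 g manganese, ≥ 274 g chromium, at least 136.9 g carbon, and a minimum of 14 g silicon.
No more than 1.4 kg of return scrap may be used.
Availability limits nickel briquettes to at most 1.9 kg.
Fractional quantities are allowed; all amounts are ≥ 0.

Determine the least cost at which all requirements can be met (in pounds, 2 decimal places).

Set it up as a linear program. Let x1 = kg of ferrochrome, x2 = kg of ferromanganese, x3 = kg of return scrap, x4 = kg of nickel briquettes.
min 2.45x1 + 1.27x2 + 0.18x3 + 18.18x4 s.t.:
  3x1 + 820x2 + 8x3 ≥ 979   (manganese)
  664x1 + 10x3 ≥ 274   (chromium)
  81.9x1 + 63.1x2 + 2.8x3 + 0.1x4 ≥ 136.9   (carbon)
  29x1 + 10x2 + 4x3 ≥ 14   (silicon)
  x3 ≤ 1.4
  x4 ≤ 1.9
  x1, x2, x3, x4 ≥ 0.
The minimum-cost mix takes nothing from return scrap, nickel briquettes — only ferrochrome, ferromanganese. There the chromium and carbon constraints are tight.
So ferrochrome = 0.4127 kg, ferromanganese = 1.634 kg.
Hence cost = 2.45·0.4127 + 1.27·1.634 = £3.0863.

£3.09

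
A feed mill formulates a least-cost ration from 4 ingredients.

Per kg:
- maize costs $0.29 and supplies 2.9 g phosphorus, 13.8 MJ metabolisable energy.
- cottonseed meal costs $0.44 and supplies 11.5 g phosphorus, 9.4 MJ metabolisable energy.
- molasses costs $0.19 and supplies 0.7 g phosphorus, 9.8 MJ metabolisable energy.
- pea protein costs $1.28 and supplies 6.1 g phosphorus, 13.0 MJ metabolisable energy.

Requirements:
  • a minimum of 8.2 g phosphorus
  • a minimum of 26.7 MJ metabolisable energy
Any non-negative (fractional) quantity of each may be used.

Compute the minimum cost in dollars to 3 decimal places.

Treat it as an LP. Let x1 = kg of maize, x2 = kg of cottonseed meal, x3 = kg of molasses, x4 = kg of pea protein.
Minimise 0.29x1 + 0.44x2 + 0.19x3 + 1.28x4 s.t.:
  2.9x1 + 11.5x2 + 0.7x3 + 6.1x4 ≥ 8.2   (phosphorus)
  13.8x1 + 9.4x2 + 9.8x3 + 13x4 ≥ 26.7   (metabolisable energy)
  x1, x2, x3, x4 ≥ 0.
The minimum-cost mix takes nothing from molasses, pea protein — only maize, cottonseed meal. There the phosphorus and metabolisable energy constraints are tight.
So maize = 1.75 kg, cottonseed meal = 0.2718 kg.
Objective = 0.29·1.75 + 0.44·0.2718 = 0.62709.

$0.627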